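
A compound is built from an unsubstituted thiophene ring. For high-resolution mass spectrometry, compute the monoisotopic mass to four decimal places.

84.0034

Atom tally by fragment:
  thiophene ring core → C:4 H:4 S:1
Element totals:
  C: 4
  H: 4
  S: 1
Molecular formula: C4H4S.
  M = 4(12.0) + 4(1.007825) + 31.972071
    = 48.000000 + 4.031300 + 31.972071 = 84.003371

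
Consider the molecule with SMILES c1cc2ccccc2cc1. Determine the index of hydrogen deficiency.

Atom tally by fragment:
  naphthalene ring system core → C:10 H:8
Element totals:
  C: 10
  H: 8
Molecular formula: C10H8.
DoU = (2C + 2 + N − H − X) / 2 = (2·10 + 2 + 0 − 8 − 0) / 2 = 7.

7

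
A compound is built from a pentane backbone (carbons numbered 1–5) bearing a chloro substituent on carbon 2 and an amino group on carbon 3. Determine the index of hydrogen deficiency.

0

Atom tally by fragment:
  CH3 → C:1 H:3
  CH(Cl) → C:1 H:1 Cl:1
  CH(NH2) → C:1 H:3 N:1
  CH2 → C:1 H:2
  CH3 → C:1 H:3
Element totals:
  C: 5
  H: 12
  Cl: 1
  N: 1
Molecular formula: C5H12ClN.
DoU = (2C + 2 + N − H − X) / 2 = (2·5 + 2 + 1 − 12 − 1) / 2 = 0.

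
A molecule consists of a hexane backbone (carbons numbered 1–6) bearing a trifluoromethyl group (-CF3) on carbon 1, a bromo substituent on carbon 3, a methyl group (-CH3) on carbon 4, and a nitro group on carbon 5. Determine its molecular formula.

C8H13BrF3NO2

Atom tally by fragment:
  F3CCH2 → C:2 H:2 F:3
  CH2 → C:1 H:2
  CH(Br) → C:1 H:1 Br:1
  CH(CH3) → C:2 H:4
  CH(NO2) → C:1 H:1 N:1 O:2
  CH3 → C:1 H:3
Element totals:
  C: 8
  H: 13
  Br: 1
  F: 3
  N: 1
  O: 2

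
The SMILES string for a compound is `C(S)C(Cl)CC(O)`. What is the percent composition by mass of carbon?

Atom tally by fragment:
  HSCH2 → C:1 H:3 S:1
  CH(Cl) → C:1 H:1 Cl:1
  CH2 → C:1 H:2
  CH2OH → C:1 H:3 O:1
Element totals:
  C: 4
  H: 9
  Cl: 1
  O: 1
  S: 1
Molecular formula: C4H9ClOS.
Molar mass = 140.625 g/mol.
Mass from C: 4 × 12.011 = 48.044 g/mol.
%C = 48.044 / 140.625 × 100 = 34.16%.

34.16%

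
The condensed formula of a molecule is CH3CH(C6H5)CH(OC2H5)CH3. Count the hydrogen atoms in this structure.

18

Element totals:
  C: 12
  H: 18
  O: 1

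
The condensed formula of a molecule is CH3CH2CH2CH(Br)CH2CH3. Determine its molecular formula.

C6H13Br

Element totals:
  C: 6
  H: 13
  Br: 1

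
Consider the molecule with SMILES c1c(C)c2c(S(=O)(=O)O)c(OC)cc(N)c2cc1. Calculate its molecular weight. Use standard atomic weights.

267.30 g/mol

Atom tally by fragment:
  naphthalene ring system core → C:10 H:8
  (− 4 ring H displaced by substituents)
  + CH3 → C:1 H:3
  + SO3H → S:1 O:3 H:1
  + OCH3 → C:1 H:3 O:1
  + NH2 → N:1 H:2
Element totals:
  C: 12
  H: 13
  N: 1
  O: 4
  S: 1
Molecular formula: C12H13NO4S.
  M = 12(12.011) + 13(1.008) + 14.007 + 4(15.999) + 32.06
    = 144.132 + 13.104 + 14.007 + 63.996 + 32.060 = 267.299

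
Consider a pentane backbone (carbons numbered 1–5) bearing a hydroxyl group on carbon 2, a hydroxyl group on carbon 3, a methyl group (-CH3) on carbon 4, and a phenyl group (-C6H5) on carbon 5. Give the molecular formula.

Atom tally by fragment:
  CH3 → C:1 H:3
  CH(OH) → C:1 H:2 O:1
  CH(OH) → C:1 H:2 O:1
  CH(CH3) → C:2 H:4
  CH2C6H5 → C:7 H:7
Element totals:
  C: 12
  H: 18
  O: 2

C12H18O2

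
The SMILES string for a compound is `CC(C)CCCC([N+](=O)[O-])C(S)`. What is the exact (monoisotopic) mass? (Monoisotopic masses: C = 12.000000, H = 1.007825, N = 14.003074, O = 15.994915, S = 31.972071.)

191.0980

Atom tally by fragment:
  CH3 → C:1 H:3
  CH(CH3) → C:2 H:4
  CH2 → C:1 H:2
  CH2 → C:1 H:2
  CH2 → C:1 H:2
  CH(NO2) → C:1 H:1 N:1 O:2
  CH2SH → C:1 H:3 S:1
Element totals:
  C: 8
  H: 17
  N: 1
  O: 2
  S: 1
Molecular formula: C8H17NO2S.
  M = 8(12.0) + 17(1.007825) + 14.003074 + 2(15.994915) + 31.972071
    = 96.000000 + 17.133025 + 14.003074 + 31.989830 + 31.972071 = 191.098000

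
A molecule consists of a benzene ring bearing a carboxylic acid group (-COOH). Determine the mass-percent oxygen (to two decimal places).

26.20%

Atom tally by fragment:
  benzene ring core → C:6 H:6
  (− 1 ring H displaced by substituents)
  + COOH → C:1 H:1 O:2
Element totals:
  C: 7
  H: 6
  O: 2
Molecular formula: C7H6O2.
Molar mass = 122.123 g/mol.
Mass from O: 2 × 15.999 = 31.998 g/mol.
%O = 31.998 / 122.123 × 100 = 26.20%.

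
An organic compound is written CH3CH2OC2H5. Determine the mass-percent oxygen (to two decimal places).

Atom tally by fragment:
  CH3 → C:1 H:3
  CH2OC2H5 → C:3 H:7 O:1
Element totals:
  C: 4
  H: 10
  O: 1
Molecular formula: C4H10O.
Molar mass = 74.123 g/mol.
Mass from O: 1 × 15.999 = 15.999 g/mol.
%O = 15.999 / 74.123 × 100 = 21.58%.

21.58%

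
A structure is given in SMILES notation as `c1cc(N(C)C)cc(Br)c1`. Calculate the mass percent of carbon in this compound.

48.03%

Atom tally by fragment:
  benzene ring core → C:6 H:6
  (− 2 ring H displaced by substituents)
  + N(CH3)2 → N:1 C:2 H:6
  + Br → Br:1
Element totals:
  C: 8
  H: 10
  Br: 1
  N: 1
Molecular formula: C8H10BrN.
Molar mass = 200.079 g/mol.
Mass from C: 8 × 12.011 = 96.088 g/mol.
%C = 96.088 / 200.079 × 100 = 48.03%.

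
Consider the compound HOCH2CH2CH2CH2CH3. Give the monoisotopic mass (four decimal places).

Atom tally by fragment:
  HOCH2 → C:1 H:3 O:1
  CH2 → C:1 H:2
  CH2 → C:1 H:2
  CH2 → C:1 H:2
  CH3 → C:1 H:3
Element totals:
  C: 5
  H: 12
  O: 1
Molecular formula: C5H12O.
  M = 5(12.0) + 12(1.007825) + 15.994915
    = 60.000000 + 12.093900 + 15.994915 = 88.088815

88.0888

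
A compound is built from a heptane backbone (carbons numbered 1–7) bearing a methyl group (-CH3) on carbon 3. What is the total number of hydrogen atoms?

18

Atom tally by fragment:
  CH3 → C:1 H:3
  CH2 → C:1 H:2
  CH(CH3) → C:2 H:4
  CH2 → C:1 H:2
  CH2 → C:1 H:2
  CH2 → C:1 H:2
  CH3 → C:1 H:3
Element totals:
  C: 8
  H: 18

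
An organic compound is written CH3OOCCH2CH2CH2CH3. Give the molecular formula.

C6H12O2

Element totals:
  C: 6
  H: 12
  O: 2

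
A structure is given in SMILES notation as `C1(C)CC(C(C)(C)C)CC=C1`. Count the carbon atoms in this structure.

11

Atom tally by fragment:
  cyclohexene ring core → C:6 H:10
  (− 2 ring H displaced by substituents)
  + CH3 → C:1 H:3
  + C(CH3)3 → C:4 H:9
Element totals:
  C: 11
  H: 20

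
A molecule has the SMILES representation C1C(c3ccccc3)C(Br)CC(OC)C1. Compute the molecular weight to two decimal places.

269.18 g/mol

Atom tally by fragment:
  cyclohexane ring core → C:6 H:12
  (− 3 ring H displaced by substituents)
  + C6H5 → C:6 H:5
  + Br → Br:1
  + OCH3 → C:1 H:3 O:1
Element totals:
  C: 13
  H: 17
  Br: 1
  O: 1
Molecular formula: C13H17BrO.
  M = 13(12.011) + 17(1.008) + 79.904 + 15.999
    = 156.143 + 17.136 + 79.904 + 15.999 = 269.182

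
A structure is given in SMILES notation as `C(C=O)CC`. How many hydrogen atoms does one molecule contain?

Atom tally by fragment:
  OHCCH2 → C:2 H:3 O:1
  CH2 → C:1 H:2
  CH3 → C:1 H:3
Element totals:
  C: 4
  H: 8
  O: 1

8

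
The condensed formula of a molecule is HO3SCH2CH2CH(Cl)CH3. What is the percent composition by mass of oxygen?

Atom tally by fragment:
  HO3SCH2 → C:1 H:3 S:1 O:3
  CH2 → C:1 H:2
  CH(Cl) → C:1 H:1 Cl:1
  CH3 → C:1 H:3
Element totals:
  C: 4
  H: 9
  Cl: 1
  O: 3
  S: 1
Molecular formula: C4H9ClO3S.
Molar mass = 172.623 g/mol.
Mass from O: 3 × 15.999 = 47.997 g/mol.
%O = 47.997 / 172.623 × 100 = 27.80%.

27.80%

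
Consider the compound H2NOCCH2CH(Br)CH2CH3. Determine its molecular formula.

C5H10BrNO

Atom tally by fragment:
  H2NOCCH2 → C:2 H:4 O:1 N:1
  CH(Br) → C:1 H:1 Br:1
  CH2 → C:1 H:2
  CH3 → C:1 H:3
Element totals:
  C: 5
  H: 10
  Br: 1
  N: 1
  O: 1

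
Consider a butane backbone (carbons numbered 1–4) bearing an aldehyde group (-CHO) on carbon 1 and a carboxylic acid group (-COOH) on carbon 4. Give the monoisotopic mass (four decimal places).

130.0630

Atom tally by fragment:
  OHCCH2 → C:2 H:3 O:1
  CH2 → C:1 H:2
  CH2 → C:1 H:2
  CH2COOH → C:2 H:3 O:2
Element totals:
  C: 6
  H: 10
  O: 3
Molecular formula: C6H10O3.
  M = 6(12.0) + 10(1.007825) + 3(15.994915)
    = 72.000000 + 10.078250 + 47.984745 = 130.062995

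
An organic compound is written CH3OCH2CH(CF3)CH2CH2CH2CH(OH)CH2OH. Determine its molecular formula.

C9H17F3O3

Element totals:
  C: 9
  H: 17
  F: 3
  O: 3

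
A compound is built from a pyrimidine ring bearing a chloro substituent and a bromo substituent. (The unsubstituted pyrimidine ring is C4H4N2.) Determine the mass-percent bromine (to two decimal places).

41.31%

Atom tally by fragment:
  pyrimidine ring core → C:4 H:4 N:2
  (− 2 ring H displaced by substituents)
  + Cl → Cl:1
  + Br → Br:1
Element totals:
  C: 4
  H: 2
  Br: 1
  Cl: 1
  N: 2
Molecular formula: C4H2BrClN2.
Molar mass = 193.428 g/mol.
Mass from Br: 1 × 79.904 = 79.904 g/mol.
%Br = 79.904 / 193.428 × 100 = 41.31%.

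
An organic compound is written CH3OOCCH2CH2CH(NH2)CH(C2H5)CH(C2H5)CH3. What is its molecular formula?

Element totals:
  C: 12
  H: 25
  N: 1
  O: 2

C12H25NO2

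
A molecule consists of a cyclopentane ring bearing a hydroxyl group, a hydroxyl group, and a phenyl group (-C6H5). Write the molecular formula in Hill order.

Atom tally by fragment:
  cyclopentane ring core → C:5 H:10
  (− 3 ring H displaced by substituents)
  + OH → O:1 H:1
  + OH → O:1 H:1
  + C6H5 → C:6 H:5
Element totals:
  C: 11
  H: 14
  O: 2

C11H14O2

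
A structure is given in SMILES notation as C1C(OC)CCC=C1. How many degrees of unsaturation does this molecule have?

2

Atom tally by fragment:
  cyclohexene ring core → C:6 H:10
  (− 1 ring H displaced by substituents)
  + OCH3 → C:1 H:3 O:1
Element totals:
  C: 7
  H: 12
  O: 1
Molecular formula: C7H12O.
DoU = (2C + 2 + N − H − X) / 2 = (2·7 + 2 + 0 − 12 − 0) / 2 = 2.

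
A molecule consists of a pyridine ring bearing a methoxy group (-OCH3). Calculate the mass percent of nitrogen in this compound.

12.84%

Atom tally by fragment:
  pyridine ring core → C:5 H:5 N:1
  (− 1 ring H displaced by substituents)
  + OCH3 → C:1 H:3 O:1
Element totals:
  C: 6
  H: 7
  N: 1
  O: 1
Molecular formula: C6H7NO.
Molar mass = 109.128 g/mol.
Mass from N: 1 × 14.007 = 14.007 g/mol.
%N = 14.007 / 109.128 × 100 = 12.84%.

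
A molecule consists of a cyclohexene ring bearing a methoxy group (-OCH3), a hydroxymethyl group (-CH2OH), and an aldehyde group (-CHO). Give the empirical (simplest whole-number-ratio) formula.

Atom tally by fragment:
  cyclohexene ring core → C:6 H:10
  (− 3 ring H displaced by substituents)
  + OCH3 → C:1 H:3 O:1
  + CH2OH → C:1 H:3 O:1
  + CHO → C:1 H:1 O:1
Element totals:
  C: 9
  H: 14
  O: 3
Molecular formula: C9H14O3.
gcd of subscripts (9, 14, 3) = 1, so the empirical formula equals the molecular formula.

C9H14O3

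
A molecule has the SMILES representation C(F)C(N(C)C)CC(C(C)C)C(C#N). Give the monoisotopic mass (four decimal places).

Atom tally by fragment:
  FCH2 → C:1 H:2 F:1
  CH(N(CH3)2) → C:3 H:7 N:1
  CH2 → C:1 H:2
  CH(CH(CH3)2) → C:4 H:8
  CH2CN → C:2 H:2 N:1
Element totals:
  C: 11
  H: 21
  F: 1
  N: 2
Molecular formula: C11H21FN2.
  M = 11(12.0) + 21(1.007825) + 18.998403 + 2(14.003074)
    = 132.000000 + 21.164325 + 18.998403 + 28.006148 = 200.168876

200.1689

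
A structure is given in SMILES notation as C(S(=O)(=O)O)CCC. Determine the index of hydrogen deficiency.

0

Atom tally by fragment:
  HO3SCH2 → C:1 H:3 S:1 O:3
  CH2 → C:1 H:2
  CH2 → C:1 H:2
  CH3 → C:1 H:3
Element totals:
  C: 4
  H: 10
  O: 3
  S: 1
Molecular formula: C4H10O3S.
DoU = (2C + 2 + N − H − X) / 2 = (2·4 + 2 + 0 − 10 − 0) / 2 = 0.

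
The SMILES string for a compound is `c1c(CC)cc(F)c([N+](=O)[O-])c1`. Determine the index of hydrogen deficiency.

5

Atom tally by fragment:
  benzene ring core → C:6 H:6
  (− 3 ring H displaced by substituents)
  + C2H5 → C:2 H:5
  + F → F:1
  + NO2 → N:1 O:2
Element totals:
  C: 8
  H: 8
  F: 1
  N: 1
  O: 2
Molecular formula: C8H8FNO2.
DoU = (2C + 2 + N − H − X) / 2 = (2·8 + 2 + 1 − 8 − 1) / 2 = 5.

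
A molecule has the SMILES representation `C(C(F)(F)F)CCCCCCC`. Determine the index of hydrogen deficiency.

Atom tally by fragment:
  F3CCH2 → C:2 H:2 F:3
  CH2 → C:1 H:2
  CH2 → C:1 H:2
  CH2 → C:1 H:2
  CH2 → C:1 H:2
  CH2 → C:1 H:2
  CH2 → C:1 H:2
  CH3 → C:1 H:3
Element totals:
  C: 9
  H: 17
  F: 3
Molecular formula: C9H17F3.
DoU = (2C + 2 + N − H − X) / 2 = (2·9 + 2 + 0 − 17 − 3) / 2 = 0.

0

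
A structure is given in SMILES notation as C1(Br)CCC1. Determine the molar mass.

Atom tally by fragment:
  cyclobutane ring core → C:4 H:8
  (− 1 ring H displaced by substituents)
  + Br → Br:1
Element totals:
  C: 4
  H: 7
  Br: 1
Molecular formula: C4H7Br.
  M = 4(12.011) + 7(1.008) + 79.904
    = 48.044 + 7.056 + 79.904 = 135.004

135.00 g/mol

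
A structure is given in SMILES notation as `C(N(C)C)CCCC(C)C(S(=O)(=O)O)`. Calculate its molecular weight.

Atom tally by fragment:
  (CH3)2NCH2 → C:3 H:8 N:1
  CH2 → C:1 H:2
  CH2 → C:1 H:2
  CH2 → C:1 H:2
  CH(CH3) → C:2 H:4
  CH2SO3H → C:1 H:3 S:1 O:3
Element totals:
  C: 9
  H: 21
  N: 1
  O: 3
  S: 1
Molecular formula: C9H21NO3S.
  M = 9(12.011) + 21(1.008) + 14.007 + 3(15.999) + 32.06
    = 108.099 + 21.168 + 14.007 + 47.997 + 32.060 = 223.331

223.33 g/mol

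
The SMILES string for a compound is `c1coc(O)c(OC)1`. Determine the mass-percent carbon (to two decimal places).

52.63%

Atom tally by fragment:
  furan ring core → C:4 H:4 O:1
  (− 2 ring H displaced by substituents)
  + OH → O:1 H:1
  + OCH3 → C:1 H:3 O:1
Element totals:
  C: 5
  H: 6
  O: 3
Molecular formula: C5H6O3.
Molar mass = 114.100 g/mol.
Mass from C: 5 × 12.011 = 60.055 g/mol.
%C = 60.055 / 114.100 × 100 = 52.63%.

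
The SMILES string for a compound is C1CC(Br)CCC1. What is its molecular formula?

Atom tally by fragment:
  cyclohexane ring core → C:6 H:12
  (− 1 ring H displaced by substituents)
  + Br → Br:1
Element totals:
  C: 6
  H: 11
  Br: 1

C6H11Br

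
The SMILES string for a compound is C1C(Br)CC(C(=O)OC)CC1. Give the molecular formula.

Atom tally by fragment:
  cyclohexane ring core → C:6 H:12
  (− 2 ring H displaced by substituents)
  + Br → Br:1
  + COOCH3 → C:2 H:3 O:2
Element totals:
  C: 8
  H: 13
  Br: 1
  O: 2

C8H13BrO2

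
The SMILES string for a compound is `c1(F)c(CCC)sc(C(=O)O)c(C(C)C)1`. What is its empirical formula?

Atom tally by fragment:
  thiophene ring core → C:4 H:4 S:1
  (− 4 ring H displaced by substituents)
  + F → F:1
  + CH2CH2CH3 → C:3 H:7
  + COOH → C:1 H:1 O:2
  + CH(CH3)2 → C:3 H:7
Element totals:
  C: 11
  H: 15
  F: 1
  O: 2
  S: 1
Molecular formula: C11H15FO2S.
gcd of subscripts (11, 1, 15, 2, 1) = 1, so the empirical formula equals the molecular formula.

C11H15FO2S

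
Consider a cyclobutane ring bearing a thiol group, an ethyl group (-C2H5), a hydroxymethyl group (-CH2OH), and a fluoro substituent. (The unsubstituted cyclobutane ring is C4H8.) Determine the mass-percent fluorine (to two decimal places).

11.57%

Atom tally by fragment:
  cyclobutane ring core → C:4 H:8
  (− 4 ring H displaced by substituents)
  + SH → S:1 H:1
  + C2H5 → C:2 H:5
  + CH2OH → C:1 H:3 O:1
  + F → F:1
Element totals:
  C: 7
  H: 13
  F: 1
  O: 1
  S: 1
Molecular formula: C7H13FOS.
Molar mass = 164.238 g/mol.
Mass from F: 1 × 18.998 = 18.998 g/mol.
%F = 18.998 / 164.238 × 100 = 11.57%.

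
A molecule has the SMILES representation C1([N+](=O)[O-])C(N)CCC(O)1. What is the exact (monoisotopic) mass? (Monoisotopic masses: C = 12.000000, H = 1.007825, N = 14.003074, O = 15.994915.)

Atom tally by fragment:
  cyclopentane ring core → C:5 H:10
  (− 3 ring H displaced by substituents)
  + NO2 → N:1 O:2
  + NH2 → N:1 H:2
  + OH → O:1 H:1
Element totals:
  C: 5
  H: 10
  N: 2
  O: 3
Molecular formula: C5H10N2O3.
  M = 5(12.0) + 10(1.007825) + 2(14.003074) + 3(15.994915)
    = 60.000000 + 10.078250 + 28.006148 + 47.984745 = 146.069143

146.0691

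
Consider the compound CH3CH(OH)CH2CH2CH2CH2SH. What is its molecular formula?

Atom tally by fragment:
  CH3 → C:1 H:3
  CH(OH) → C:1 H:2 O:1
  CH2 → C:1 H:2
  CH2 → C:1 H:2
  CH2 → C:1 H:2
  CH2SH → C:1 H:3 S:1
Element totals:
  C: 6
  H: 14
  O: 1
  S: 1

C6H14OS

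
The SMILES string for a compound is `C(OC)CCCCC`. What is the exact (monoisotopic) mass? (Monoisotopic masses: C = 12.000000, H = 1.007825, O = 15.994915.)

Atom tally by fragment:
  CH3OCH2 → C:2 H:5 O:1
  CH2 → C:1 H:2
  CH2 → C:1 H:2
  CH2 → C:1 H:2
  CH2 → C:1 H:2
  CH3 → C:1 H:3
Element totals:
  C: 7
  H: 16
  O: 1
Molecular formula: C7H16O.
  M = 7(12.0) + 16(1.007825) + 15.994915
    = 84.000000 + 16.125200 + 15.994915 = 116.120115

116.1201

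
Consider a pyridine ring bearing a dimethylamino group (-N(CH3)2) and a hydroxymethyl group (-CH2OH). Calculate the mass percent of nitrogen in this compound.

Atom tally by fragment:
  pyridine ring core → C:5 H:5 N:1
  (− 2 ring H displaced by substituents)
  + N(CH3)2 → N:1 C:2 H:6
  + CH2OH → C:1 H:3 O:1
Element totals:
  C: 8
  H: 12
  N: 2
  O: 1
Molecular formula: C8H12N2O.
Molar mass = 152.197 g/mol.
Mass from N: 2 × 14.007 = 28.014 g/mol.
%N = 28.014 / 152.197 × 100 = 18.41%.

18.41%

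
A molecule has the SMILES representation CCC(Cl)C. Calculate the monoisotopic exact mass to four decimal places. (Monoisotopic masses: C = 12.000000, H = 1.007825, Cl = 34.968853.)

Atom tally by fragment:
  CH3 → C:1 H:3
  CH2 → C:1 H:2
  CH(Cl) → C:1 H:1 Cl:1
  CH3 → C:1 H:3
Element totals:
  C: 4
  H: 9
  Cl: 1
Molecular formula: C4H9Cl.
  M = 4(12.0) + 9(1.007825) + 34.968853
    = 48.000000 + 9.070425 + 34.968853 = 92.039278

92.0393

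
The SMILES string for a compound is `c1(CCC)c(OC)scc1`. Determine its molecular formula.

Atom tally by fragment:
  thiophene ring core → C:4 H:4 S:1
  (− 2 ring H displaced by substituents)
  + CH2CH2CH3 → C:3 H:7
  + OCH3 → C:1 H:3 O:1
Element totals:
  C: 8
  H: 12
  O: 1
  S: 1

C8H12OS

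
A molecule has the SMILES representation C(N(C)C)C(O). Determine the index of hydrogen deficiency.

0

Atom tally by fragment:
  (CH3)2NCH2 → C:3 H:8 N:1
  CH2OH → C:1 H:3 O:1
Element totals:
  C: 4
  H: 11
  N: 1
  O: 1
Molecular formula: C4H11NO.
DoU = (2C + 2 + N − H − X) / 2 = (2·4 + 2 + 1 − 11 − 0) / 2 = 0.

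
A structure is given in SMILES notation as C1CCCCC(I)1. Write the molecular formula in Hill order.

C6H11I

Atom tally by fragment:
  cyclohexane ring core → C:6 H:12
  (− 1 ring H displaced by substituents)
  + I → I:1
Element totals:
  C: 6
  H: 11
  I: 1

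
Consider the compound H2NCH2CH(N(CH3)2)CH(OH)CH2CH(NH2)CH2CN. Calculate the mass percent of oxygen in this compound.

Atom tally by fragment:
  H2NCH2 → C:1 H:4 N:1
  CH(N(CH3)2) → C:3 H:7 N:1
  CH(OH) → C:1 H:2 O:1
  CH2 → C:1 H:2
  CH(NH2) → C:1 H:3 N:1
  CH2CN → C:2 H:2 N:1
Element totals:
  C: 9
  H: 20
  N: 4
  O: 1
Molecular formula: C9H20N4O.
Molar mass = 200.286 g/mol.
Mass from O: 1 × 15.999 = 15.999 g/mol.
%O = 15.999 / 200.286 × 100 = 7.99%.

7.99%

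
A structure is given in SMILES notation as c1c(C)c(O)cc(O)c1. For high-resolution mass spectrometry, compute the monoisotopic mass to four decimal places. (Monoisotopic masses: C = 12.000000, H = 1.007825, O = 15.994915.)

Atom tally by fragment:
  benzene ring core → C:6 H:6
  (− 3 ring H displaced by substituents)
  + CH3 → C:1 H:3
  + OH → O:1 H:1
  + OH → O:1 H:1
Element totals:
  C: 7
  H: 8
  O: 2
Molecular formula: C7H8O2.
  M = 7(12.0) + 8(1.007825) + 2(15.994915)
    = 84.000000 + 8.062600 + 31.989830 = 124.052430

124.0524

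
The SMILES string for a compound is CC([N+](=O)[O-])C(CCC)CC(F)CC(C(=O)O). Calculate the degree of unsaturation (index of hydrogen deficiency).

Atom tally by fragment:
  CH3 → C:1 H:3
  CH(NO2) → C:1 H:1 N:1 O:2
  CH(CH2CH2CH3) → C:4 H:8
  CH2 → C:1 H:2
  CH(F) → C:1 H:1 F:1
  CH2 → C:1 H:2
  CH2COOH → C:2 H:3 O:2
Element totals:
  C: 11
  H: 20
  F: 1
  N: 1
  O: 4
Molecular formula: C11H20FNO4.
DoU = (2C + 2 + N − H − X) / 2 = (2·11 + 2 + 1 − 20 − 1) / 2 = 2.

2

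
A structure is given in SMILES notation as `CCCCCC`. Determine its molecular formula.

Atom tally by fragment:
  CH3 → C:1 H:3
  CH2 → C:1 H:2
  CH2 → C:1 H:2
  CH2 → C:1 H:2
  CH2 → C:1 H:2
  CH3 → C:1 H:3
Element totals:
  C: 6
  H: 14

C6H14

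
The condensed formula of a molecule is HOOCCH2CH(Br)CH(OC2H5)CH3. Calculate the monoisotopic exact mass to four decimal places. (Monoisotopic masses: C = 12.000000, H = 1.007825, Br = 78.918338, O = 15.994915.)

Element totals:
  C: 7
  H: 13
  Br: 1
  O: 3
Molecular formula: C7H13BrO3.
  M = 7(12.0) + 13(1.007825) + 78.918338 + 3(15.994915)
    = 84.000000 + 13.101725 + 78.918338 + 47.984745 = 224.004808

224.0048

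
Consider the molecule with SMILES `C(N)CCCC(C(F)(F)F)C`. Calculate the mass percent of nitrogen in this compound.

8.28%

Atom tally by fragment:
  H2NCH2 → C:1 H:4 N:1
  CH2 → C:1 H:2
  CH2 → C:1 H:2
  CH2 → C:1 H:2
  CH(CF3) → C:2 H:1 F:3
  CH3 → C:1 H:3
Element totals:
  C: 7
  H: 14
  F: 3
  N: 1
Molecular formula: C7H14F3N.
Molar mass = 169.190 g/mol.
Mass from N: 1 × 14.007 = 14.007 g/mol.
%N = 14.007 / 169.190 × 100 = 8.28%.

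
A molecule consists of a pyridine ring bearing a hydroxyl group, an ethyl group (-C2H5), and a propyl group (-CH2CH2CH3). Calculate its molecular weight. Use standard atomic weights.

Atom tally by fragment:
  pyridine ring core → C:5 H:5 N:1
  (− 3 ring H displaced by substituents)
  + OH → O:1 H:1
  + C2H5 → C:2 H:5
  + CH2CH2CH3 → C:3 H:7
Element totals:
  C: 10
  H: 15
  N: 1
  O: 1
Molecular formula: C10H15NO.
  M = 10(12.011) + 15(1.008) + 14.007 + 15.999
    = 120.110 + 15.120 + 14.007 + 15.999 = 165.236

165.24 g/mol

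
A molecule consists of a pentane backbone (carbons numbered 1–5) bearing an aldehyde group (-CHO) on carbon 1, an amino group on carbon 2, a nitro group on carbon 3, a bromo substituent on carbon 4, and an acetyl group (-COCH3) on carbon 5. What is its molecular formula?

C8H13BrN2O4

Atom tally by fragment:
  OHCCH2 → C:2 H:3 O:1
  CH(NH2) → C:1 H:3 N:1
  CH(NO2) → C:1 H:1 N:1 O:2
  CH(Br) → C:1 H:1 Br:1
  CH2COCH3 → C:3 H:5 O:1
Element totals:
  C: 8
  H: 13
  Br: 1
  N: 2
  O: 4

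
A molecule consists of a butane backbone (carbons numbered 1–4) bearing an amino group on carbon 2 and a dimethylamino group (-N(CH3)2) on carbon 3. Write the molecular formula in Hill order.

Atom tally by fragment:
  CH3 → C:1 H:3
  CH(NH2) → C:1 H:3 N:1
  CH(N(CH3)2) → C:3 H:7 N:1
  CH3 → C:1 H:3
Element totals:
  C: 6
  H: 16
  N: 2

C6H16N2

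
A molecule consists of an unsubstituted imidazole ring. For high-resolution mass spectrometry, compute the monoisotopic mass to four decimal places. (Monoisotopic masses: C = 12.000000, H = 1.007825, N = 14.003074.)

68.0374

Atom tally by fragment:
  imidazole ring core → C:3 H:4 N:2
Element totals:
  C: 3
  H: 4
  N: 2
Molecular formula: C3H4N2.
  M = 3(12.0) + 4(1.007825) + 2(14.003074)
    = 36.000000 + 4.031300 + 28.006148 = 68.037448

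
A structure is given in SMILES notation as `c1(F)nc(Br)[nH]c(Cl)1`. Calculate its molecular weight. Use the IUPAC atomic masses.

199.41 g/mol

Atom tally by fragment:
  imidazole ring core → C:3 H:4 N:2
  (− 3 ring H displaced by substituents)
  + F → F:1
  + Br → Br:1
  + Cl → Cl:1
Element totals:
  C: 3
  H: 1
  Br: 1
  Cl: 1
  F: 1
  N: 2
Molecular formula: C3HBrClFN2.
  M = 3(12.011) + 1.008 + 79.904 + 35.45 + 18.998 + 2(14.007)
    = 36.033 + 1.008 + 79.904 + 35.450 + 18.998 + 28.014 = 199.407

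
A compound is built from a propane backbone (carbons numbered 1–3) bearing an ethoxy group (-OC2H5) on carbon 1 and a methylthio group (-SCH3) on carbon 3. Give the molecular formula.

Atom tally by fragment:
  C2H5OCH2 → C:3 H:7 O:1
  CH2 → C:1 H:2
  CH2SCH3 → C:2 H:5 S:1
Element totals:
  C: 6
  H: 14
  O: 1
  S: 1

C6H14OS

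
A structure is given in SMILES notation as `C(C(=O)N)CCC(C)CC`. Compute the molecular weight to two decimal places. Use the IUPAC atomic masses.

143.23 g/mol

Atom tally by fragment:
  H2NOCCH2 → C:2 H:4 O:1 N:1
  CH2 → C:1 H:2
  CH2 → C:1 H:2
  CH(CH3) → C:2 H:4
  CH2 → C:1 H:2
  CH3 → C:1 H:3
Element totals:
  C: 8
  H: 17
  N: 1
  O: 1
Molecular formula: C8H17NO.
  M = 8(12.011) + 17(1.008) + 14.007 + 15.999
    = 96.088 + 17.136 + 14.007 + 15.999 = 143.230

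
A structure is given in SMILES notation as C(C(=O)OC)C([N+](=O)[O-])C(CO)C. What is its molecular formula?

Atom tally by fragment:
  CH3OOCCH2 → C:3 H:5 O:2
  CH(NO2) → C:1 H:1 N:1 O:2
  CH(CH2OH) → C:2 H:4 O:1
  CH3 → C:1 H:3
Element totals:
  C: 7
  H: 13
  N: 1
  O: 5

C7H13NO5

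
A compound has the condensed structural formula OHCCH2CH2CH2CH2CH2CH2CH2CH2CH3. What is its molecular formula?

C10H20O

Element totals:
  C: 10
  H: 20
  O: 1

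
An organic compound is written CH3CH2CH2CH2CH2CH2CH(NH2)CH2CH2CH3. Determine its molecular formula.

C10H23N

Element totals:
  C: 10
  H: 23
  N: 1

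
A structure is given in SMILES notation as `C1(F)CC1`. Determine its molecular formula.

C3H5F

Atom tally by fragment:
  cyclopropane ring core → C:3 H:6
  (− 1 ring H displaced by substituents)
  + F → F:1
Element totals:
  C: 3
  H: 5
  F: 1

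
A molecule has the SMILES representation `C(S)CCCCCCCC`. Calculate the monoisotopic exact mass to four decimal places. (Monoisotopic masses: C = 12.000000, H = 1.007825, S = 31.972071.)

Atom tally by fragment:
  HSCH2 → C:1 H:3 S:1
  CH2 → C:1 H:2
  CH2 → C:1 H:2
  CH2 → C:1 H:2
  CH2 → C:1 H:2
  CH2 → C:1 H:2
  CH2 → C:1 H:2
  CH2 → C:1 H:2
  CH3 → C:1 H:3
Element totals:
  C: 9
  H: 20
  S: 1
Molecular formula: C9H20S.
  M = 9(12.0) + 20(1.007825) + 31.972071
    = 108.000000 + 20.156500 + 31.972071 = 160.128571

160.1286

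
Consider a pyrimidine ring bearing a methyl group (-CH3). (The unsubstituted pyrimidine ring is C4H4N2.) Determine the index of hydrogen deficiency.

Atom tally by fragment:
  pyrimidine ring core → C:4 H:4 N:2
  (− 1 ring H displaced by substituents)
  + CH3 → C:1 H:3
Element totals:
  C: 5
  H: 6
  N: 2
Molecular formula: C5H6N2.
DoU = (2C + 2 + N − H − X) / 2 = (2·5 + 2 + 2 − 6 − 0) / 2 = 4.

4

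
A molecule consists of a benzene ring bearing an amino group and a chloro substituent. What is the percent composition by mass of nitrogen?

10.98%

Atom tally by fragment:
  benzene ring core → C:6 H:6
  (− 2 ring H displaced by substituents)
  + NH2 → N:1 H:2
  + Cl → Cl:1
Element totals:
  C: 6
  H: 6
  Cl: 1
  N: 1
Molecular formula: C6H6ClN.
Molar mass = 127.571 g/mol.
Mass from N: 1 × 14.007 = 14.007 g/mol.
%N = 14.007 / 127.571 × 100 = 10.98%.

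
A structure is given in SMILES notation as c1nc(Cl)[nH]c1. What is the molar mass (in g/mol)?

102.52 g/mol

Atom tally by fragment:
  imidazole ring core → C:3 H:4 N:2
  (− 1 ring H displaced by substituents)
  + Cl → Cl:1
Element totals:
  C: 3
  H: 3
  Cl: 1
  N: 2
Molecular formula: C3H3ClN2.
  M = 3(12.011) + 3(1.008) + 35.45 + 2(14.007)
    = 36.033 + 3.024 + 35.450 + 28.014 = 102.521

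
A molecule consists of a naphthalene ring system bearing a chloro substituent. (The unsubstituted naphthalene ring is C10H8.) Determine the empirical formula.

C10H7Cl

Atom tally by fragment:
  naphthalene ring system core → C:10 H:8
  (− 1 ring H displaced by substituents)
  + Cl → Cl:1
Element totals:
  C: 10
  H: 7
  Cl: 1
Molecular formula: C10H7Cl.
gcd of subscripts (10, 1, 7) = 1, so the empirical formula equals the molecular formula.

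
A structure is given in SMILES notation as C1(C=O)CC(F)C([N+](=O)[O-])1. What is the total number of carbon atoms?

5

Atom tally by fragment:
  cyclobutane ring core → C:4 H:8
  (− 3 ring H displaced by substituents)
  + CHO → C:1 H:1 O:1
  + F → F:1
  + NO2 → N:1 O:2
Element totals:
  C: 5
  H: 6
  F: 1
  N: 1
  O: 3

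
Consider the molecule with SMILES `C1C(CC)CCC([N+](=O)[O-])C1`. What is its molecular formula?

Atom tally by fragment:
  cyclohexane ring core → C:6 H:12
  (− 2 ring H displaced by substituents)
  + C2H5 → C:2 H:5
  + NO2 → N:1 O:2
Element totals:
  C: 8
  H: 15
  N: 1
  O: 2

C8H15NO2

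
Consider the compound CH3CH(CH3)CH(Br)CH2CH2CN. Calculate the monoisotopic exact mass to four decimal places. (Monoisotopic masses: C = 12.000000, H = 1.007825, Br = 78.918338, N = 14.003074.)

189.0153

Atom tally by fragment:
  CH3 → C:1 H:3
  CH(CH3) → C:2 H:4
  CH(Br) → C:1 H:1 Br:1
  CH2 → C:1 H:2
  CH2CN → C:2 H:2 N:1
Element totals:
  C: 7
  H: 12
  Br: 1
  N: 1
Molecular formula: C7H12BrN.
  M = 7(12.0) + 12(1.007825) + 78.918338 + 14.003074
    = 84.000000 + 12.093900 + 78.918338 + 14.003074 = 189.015312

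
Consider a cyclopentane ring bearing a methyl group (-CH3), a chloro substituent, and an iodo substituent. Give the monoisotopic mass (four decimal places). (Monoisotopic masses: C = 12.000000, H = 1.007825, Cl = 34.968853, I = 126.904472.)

243.9516

Atom tally by fragment:
  cyclopentane ring core → C:5 H:10
  (− 3 ring H displaced by substituents)
  + CH3 → C:1 H:3
  + Cl → Cl:1
  + I → I:1
Element totals:
  C: 6
  H: 10
  Cl: 1
  I: 1
Molecular formula: C6H10ClI.
  M = 6(12.0) + 10(1.007825) + 34.968853 + 126.904472
    = 72.000000 + 10.078250 + 34.968853 + 126.904472 = 243.951575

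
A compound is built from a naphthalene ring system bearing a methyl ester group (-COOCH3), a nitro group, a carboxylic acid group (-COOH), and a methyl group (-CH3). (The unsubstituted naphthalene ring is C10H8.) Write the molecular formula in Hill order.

Atom tally by fragment:
  naphthalene ring system core → C:10 H:8
  (− 4 ring H displaced by substituents)
  + COOCH3 → C:2 H:3 O:2
  + NO2 → N:1 O:2
  + COOH → C:1 H:1 O:2
  + CH3 → C:1 H:3
Element totals:
  C: 14
  H: 11
  N: 1
  O: 6

C14H11NO6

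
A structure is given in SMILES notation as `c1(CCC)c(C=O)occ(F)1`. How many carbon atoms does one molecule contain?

8

Atom tally by fragment:
  furan ring core → C:4 H:4 O:1
  (− 3 ring H displaced by substituents)
  + CH2CH2CH3 → C:3 H:7
  + CHO → C:1 H:1 O:1
  + F → F:1
Element totals:
  C: 8
  H: 9
  F: 1
  O: 2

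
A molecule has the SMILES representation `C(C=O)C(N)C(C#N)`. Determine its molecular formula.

Atom tally by fragment:
  OHCCH2 → C:2 H:3 O:1
  CH(NH2) → C:1 H:3 N:1
  CH2CN → C:2 H:2 N:1
Element totals:
  C: 5
  H: 8
  N: 2
  O: 1

C5H8N2O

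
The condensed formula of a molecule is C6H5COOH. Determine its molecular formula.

C7H6O2

Atom tally by fragment:
  benzene ring core → C:6 H:6
  (− 1 ring H displaced by substituents)
  + COOH → C:1 H:1 O:2
Element totals:
  C: 7
  H: 6
  O: 2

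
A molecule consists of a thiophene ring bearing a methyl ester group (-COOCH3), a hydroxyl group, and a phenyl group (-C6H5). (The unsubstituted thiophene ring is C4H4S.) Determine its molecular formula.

C12H10O3S

Atom tally by fragment:
  thiophene ring core → C:4 H:4 S:1
  (− 3 ring H displaced by substituents)
  + COOCH3 → C:2 H:3 O:2
  + OH → O:1 H:1
  + C6H5 → C:6 H:5
Element totals:
  C: 12
  H: 10
  O: 3
  S: 1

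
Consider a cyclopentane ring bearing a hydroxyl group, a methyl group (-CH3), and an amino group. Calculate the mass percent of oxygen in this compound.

13.89%

Atom tally by fragment:
  cyclopentane ring core → C:5 H:10
  (− 3 ring H displaced by substituents)
  + OH → O:1 H:1
  + CH3 → C:1 H:3
  + NH2 → N:1 H:2
Element totals:
  C: 6
  H: 13
  N: 1
  O: 1
Molecular formula: C6H13NO.
Molar mass = 115.176 g/mol.
Mass from O: 1 × 15.999 = 15.999 g/mol.
%O = 15.999 / 115.176 × 100 = 13.89%.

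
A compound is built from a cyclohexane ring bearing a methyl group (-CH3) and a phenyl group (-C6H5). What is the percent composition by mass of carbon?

89.59%

Atom tally by fragment:
  cyclohexane ring core → C:6 H:12
  (− 2 ring H displaced by substituents)
  + CH3 → C:1 H:3
  + C6H5 → C:6 H:5
Element totals:
  C: 13
  H: 18
Molecular formula: C13H18.
Molar mass = 174.287 g/mol.
Mass from C: 13 × 12.011 = 156.143 g/mol.
%C = 156.143 / 174.287 × 100 = 89.59%.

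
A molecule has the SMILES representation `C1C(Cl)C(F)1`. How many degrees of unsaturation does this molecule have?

1

Atom tally by fragment:
  cyclopropane ring core → C:3 H:6
  (− 2 ring H displaced by substituents)
  + Cl → Cl:1
  + F → F:1
Element totals:
  C: 3
  H: 4
  Cl: 1
  F: 1
Molecular formula: C3H4ClF.
DoU = (2C + 2 + N − H − X) / 2 = (2·3 + 2 + 0 − 4 − 2) / 2 = 1.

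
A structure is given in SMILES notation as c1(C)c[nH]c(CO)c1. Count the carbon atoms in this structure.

Atom tally by fragment:
  pyrrole ring core → C:4 H:5 N:1
  (− 2 ring H displaced by substituents)
  + CH3 → C:1 H:3
  + CH2OH → C:1 H:3 O:1
Element totals:
  C: 6
  H: 9
  N: 1
  O: 1

6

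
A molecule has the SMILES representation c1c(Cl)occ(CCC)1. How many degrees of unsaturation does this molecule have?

Atom tally by fragment:
  furan ring core → C:4 H:4 O:1
  (− 2 ring H displaced by substituents)
  + Cl → Cl:1
  + CH2CH2CH3 → C:3 H:7
Element totals:
  C: 7
  H: 9
  Cl: 1
  O: 1
Molecular formula: C7H9ClO.
DoU = (2C + 2 + N − H − X) / 2 = (2·7 + 2 + 0 − 9 − 1) / 2 = 3.

3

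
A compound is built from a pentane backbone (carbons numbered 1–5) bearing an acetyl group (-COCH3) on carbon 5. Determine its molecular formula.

Atom tally by fragment:
  CH3 → C:1 H:3
  CH2 → C:1 H:2
  CH2 → C:1 H:2
  CH2 → C:1 H:2
  CH2COCH3 → C:3 H:5 O:1
Element totals:
  C: 7
  H: 14
  O: 1

C7H14O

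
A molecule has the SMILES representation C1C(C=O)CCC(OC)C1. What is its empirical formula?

C4H7O

Atom tally by fragment:
  cyclohexane ring core → C:6 H:12
  (− 2 ring H displaced by substituents)
  + CHO → C:1 H:1 O:1
  + OCH3 → C:1 H:3 O:1
Element totals:
  C: 8
  H: 14
  O: 2
Molecular formula: C8H14O2.
gcd of subscripts = 2; dividing each by 2:
  C: 8/2 = 4
  H: 14/2 = 7
  O: 2/2 = 1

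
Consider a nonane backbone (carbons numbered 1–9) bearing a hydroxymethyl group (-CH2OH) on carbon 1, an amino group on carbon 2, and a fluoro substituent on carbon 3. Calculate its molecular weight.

Atom tally by fragment:
  HOCH2CH2 → C:2 H:5 O:1
  CH(NH2) → C:1 H:3 N:1
  CH(F) → C:1 H:1 F:1
  CH2 → C:1 H:2
  CH2 → C:1 H:2
  CH2 → C:1 H:2
  CH2 → C:1 H:2
  CH2 → C:1 H:2
  CH3 → C:1 H:3
Element totals:
  C: 10
  H: 22
  F: 1
  N: 1
  O: 1
Molecular formula: C10H22FNO.
  M = 10(12.011) + 22(1.008) + 18.998 + 14.007 + 15.999
    = 120.110 + 22.176 + 18.998 + 14.007 + 15.999 = 191.290

191.29 g/mol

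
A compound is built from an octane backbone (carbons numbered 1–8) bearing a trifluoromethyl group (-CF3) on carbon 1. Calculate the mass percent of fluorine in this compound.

Atom tally by fragment:
  F3CCH2 → C:2 H:2 F:3
  CH2 → C:1 H:2
  CH2 → C:1 H:2
  CH2 → C:1 H:2
  CH2 → C:1 H:2
  CH2 → C:1 H:2
  CH2 → C:1 H:2
  CH3 → C:1 H:3
Element totals:
  C: 9
  H: 17
  F: 3
Molecular formula: C9H17F3.
Molar mass = 182.229 g/mol.
Mass from F: 3 × 18.998 = 56.994 g/mol.
%F = 56.994 / 182.229 × 100 = 31.28%.

31.28%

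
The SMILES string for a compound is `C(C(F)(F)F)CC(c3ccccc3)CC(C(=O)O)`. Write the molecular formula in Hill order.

C13H15F3O2

Atom tally by fragment:
  F3CCH2 → C:2 H:2 F:3
  CH2 → C:1 H:2
  CH(C6H5) → C:7 H:6
  CH2 → C:1 H:2
  CH2COOH → C:2 H:3 O:2
Element totals:
  C: 13
  H: 15
  F: 3
  O: 2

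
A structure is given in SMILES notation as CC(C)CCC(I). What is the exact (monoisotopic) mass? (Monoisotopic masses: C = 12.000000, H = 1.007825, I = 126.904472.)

Atom tally by fragment:
  CH3 → C:1 H:3
  CH(CH3) → C:2 H:4
  CH2 → C:1 H:2
  CH2 → C:1 H:2
  CH2I → C:1 H:2 I:1
Element totals:
  C: 6
  H: 13
  I: 1
Molecular formula: C6H13I.
  M = 6(12.0) + 13(1.007825) + 126.904472
    = 72.000000 + 13.101725 + 126.904472 = 212.006197

212.0062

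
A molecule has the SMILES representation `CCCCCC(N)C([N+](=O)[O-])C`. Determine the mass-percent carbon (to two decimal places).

Atom tally by fragment:
  CH3 → C:1 H:3
  CH2 → C:1 H:2
  CH2 → C:1 H:2
  CH2 → C:1 H:2
  CH2 → C:1 H:2
  CH(NH2) → C:1 H:3 N:1
  CH(NO2) → C:1 H:1 N:1 O:2
  CH3 → C:1 H:3
Element totals:
  C: 8
  H: 18
  N: 2
  O: 2
Molecular formula: C8H18N2O2.
Molar mass = 174.244 g/mol.
Mass from C: 8 × 12.011 = 96.088 g/mol.
%C = 96.088 / 174.244 × 100 = 55.15%.

55.15%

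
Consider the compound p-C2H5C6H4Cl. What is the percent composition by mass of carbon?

Element totals:
  C: 8
  H: 9
  Cl: 1
Molecular formula: C8H9Cl.
Molar mass = 140.610 g/mol.
Mass from C: 8 × 12.011 = 96.088 g/mol.
%C = 96.088 / 140.610 × 100 = 68.34%.

68.34%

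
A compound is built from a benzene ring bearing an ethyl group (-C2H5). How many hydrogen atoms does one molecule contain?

10

Atom tally by fragment:
  benzene ring core → C:6 H:6
  (− 1 ring H displaced by substituents)
  + C2H5 → C:2 H:5
Element totals:
  C: 8
  H: 10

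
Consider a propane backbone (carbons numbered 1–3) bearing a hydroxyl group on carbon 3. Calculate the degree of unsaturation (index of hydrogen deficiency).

0

Atom tally by fragment:
  CH3 → C:1 H:3
  CH2 → C:1 H:2
  CH2OH → C:1 H:3 O:1
Element totals:
  C: 3
  H: 8
  O: 1
Molecular formula: C3H8O.
DoU = (2C + 2 + N − H − X) / 2 = (2·3 + 2 + 0 − 8 − 0) / 2 = 0.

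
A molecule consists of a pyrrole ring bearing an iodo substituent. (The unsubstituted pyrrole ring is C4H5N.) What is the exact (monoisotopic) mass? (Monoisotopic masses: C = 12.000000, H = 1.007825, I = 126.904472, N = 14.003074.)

192.9388

Atom tally by fragment:
  pyrrole ring core → C:4 H:5 N:1
  (− 1 ring H displaced by substituents)
  + I → I:1
Element totals:
  C: 4
  H: 4
  I: 1
  N: 1
Molecular formula: C4H4IN.
  M = 4(12.0) + 4(1.007825) + 126.904472 + 14.003074
    = 48.000000 + 4.031300 + 126.904472 + 14.003074 = 192.938846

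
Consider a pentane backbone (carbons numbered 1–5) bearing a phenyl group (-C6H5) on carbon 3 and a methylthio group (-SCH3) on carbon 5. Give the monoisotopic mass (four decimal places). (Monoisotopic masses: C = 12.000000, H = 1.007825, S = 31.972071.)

194.1129

Atom tally by fragment:
  CH3 → C:1 H:3
  CH2 → C:1 H:2
  CH(C6H5) → C:7 H:6
  CH2 → C:1 H:2
  CH2SCH3 → C:2 H:5 S:1
Element totals:
  C: 12
  H: 18
  S: 1
Molecular formula: C12H18S.
  M = 12(12.0) + 18(1.007825) + 31.972071
    = 144.000000 + 18.140850 + 31.972071 = 194.112921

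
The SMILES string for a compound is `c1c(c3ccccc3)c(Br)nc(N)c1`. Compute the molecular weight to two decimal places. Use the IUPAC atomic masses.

249.11 g/mol

Atom tally by fragment:
  pyridine ring core → C:5 H:5 N:1
  (− 3 ring H displaced by substituents)
  + C6H5 → C:6 H:5
  + Br → Br:1
  + NH2 → N:1 H:2
Element totals:
  C: 11
  H: 9
  Br: 1
  N: 2
Molecular formula: C11H9BrN2.
  M = 11(12.011) + 9(1.008) + 79.904 + 2(14.007)
    = 132.121 + 9.072 + 79.904 + 28.014 = 249.111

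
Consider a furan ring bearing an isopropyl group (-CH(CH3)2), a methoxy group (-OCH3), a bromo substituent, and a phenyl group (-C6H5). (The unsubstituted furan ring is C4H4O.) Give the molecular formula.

Atom tally by fragment:
  furan ring core → C:4 H:4 O:1
  (− 4 ring H displaced by substituents)
  + CH(CH3)2 → C:3 H:7
  + OCH3 → C:1 H:3 O:1
  + Br → Br:1
  + C6H5 → C:6 H:5
Element totals:
  C: 14
  H: 15
  Br: 1
  O: 2

C14H15BrO2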